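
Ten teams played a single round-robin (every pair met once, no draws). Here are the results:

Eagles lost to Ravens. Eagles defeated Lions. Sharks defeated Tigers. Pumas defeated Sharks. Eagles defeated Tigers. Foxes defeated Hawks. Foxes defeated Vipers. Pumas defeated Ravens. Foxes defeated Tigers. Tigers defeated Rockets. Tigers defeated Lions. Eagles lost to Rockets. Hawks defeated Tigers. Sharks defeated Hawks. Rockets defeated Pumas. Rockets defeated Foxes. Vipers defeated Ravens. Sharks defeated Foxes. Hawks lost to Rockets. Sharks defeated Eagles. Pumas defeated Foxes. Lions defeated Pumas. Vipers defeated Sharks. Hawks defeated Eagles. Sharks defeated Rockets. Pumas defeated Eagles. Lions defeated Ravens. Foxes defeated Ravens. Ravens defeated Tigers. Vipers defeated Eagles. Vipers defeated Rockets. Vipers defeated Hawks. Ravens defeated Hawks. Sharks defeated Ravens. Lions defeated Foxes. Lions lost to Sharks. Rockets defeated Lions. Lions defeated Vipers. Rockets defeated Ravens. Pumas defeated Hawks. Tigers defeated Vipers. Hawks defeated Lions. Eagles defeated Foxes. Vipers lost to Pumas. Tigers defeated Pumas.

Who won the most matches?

Sharks

Win totals: Sharks 7, Lions 4, Foxes 4, Tigers 4, Rockets 6, Ravens 3, Pumas 6, Hawks 3, Vipers 5, Eagles 3.
Sharks leads with 7 wins (next highest: 6).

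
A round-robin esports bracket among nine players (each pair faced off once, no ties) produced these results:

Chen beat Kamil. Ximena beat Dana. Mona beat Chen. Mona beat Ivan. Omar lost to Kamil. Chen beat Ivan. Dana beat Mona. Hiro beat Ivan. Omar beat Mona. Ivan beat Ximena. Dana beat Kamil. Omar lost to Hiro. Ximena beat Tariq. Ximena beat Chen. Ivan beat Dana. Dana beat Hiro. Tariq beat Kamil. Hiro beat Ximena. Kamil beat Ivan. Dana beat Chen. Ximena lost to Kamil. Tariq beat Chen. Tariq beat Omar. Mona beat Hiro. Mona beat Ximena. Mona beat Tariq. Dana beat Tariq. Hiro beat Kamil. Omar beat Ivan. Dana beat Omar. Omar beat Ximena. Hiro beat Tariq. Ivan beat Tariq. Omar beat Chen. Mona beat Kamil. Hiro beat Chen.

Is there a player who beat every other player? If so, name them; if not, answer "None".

Highest win total is Mona with 6 (out of 8 possible).
Mona lost to Omar, Dana, so no player went undefeated.

None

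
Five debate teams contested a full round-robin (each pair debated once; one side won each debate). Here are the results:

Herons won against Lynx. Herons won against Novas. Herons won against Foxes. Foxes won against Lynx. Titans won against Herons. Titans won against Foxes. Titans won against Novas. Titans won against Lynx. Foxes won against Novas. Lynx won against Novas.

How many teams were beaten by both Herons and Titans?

3

Herons beat: Novas, Foxes, Lynx.
Titans beat: Novas, Herons, Foxes, Lynx.
Both beat: Novas, Foxes, Lynx — 3.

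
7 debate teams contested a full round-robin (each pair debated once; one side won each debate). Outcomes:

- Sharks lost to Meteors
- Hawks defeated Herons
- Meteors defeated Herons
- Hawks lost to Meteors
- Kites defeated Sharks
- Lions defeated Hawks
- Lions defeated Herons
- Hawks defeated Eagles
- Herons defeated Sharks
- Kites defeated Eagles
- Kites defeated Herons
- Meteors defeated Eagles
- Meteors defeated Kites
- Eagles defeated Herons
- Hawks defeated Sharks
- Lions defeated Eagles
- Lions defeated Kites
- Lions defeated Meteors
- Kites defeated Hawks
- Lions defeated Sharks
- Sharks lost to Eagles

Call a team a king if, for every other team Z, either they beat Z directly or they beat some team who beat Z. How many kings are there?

1

Lions reaches everyone (king).
Eagles cannot reach Lions, Meteors, Hawks, Kites in two steps.
Sharks cannot reach Lions, Eagles, Herons, Meteors, Hawks, Kites in two steps.
Herons cannot reach Lions, Eagles, Meteors, Hawks, Kites in two steps.
Meteors cannot reach Lions in two steps.
Hawks cannot reach Lions, Meteors, Kites in two steps.
Kites cannot reach Lions, Meteors in two steps.
Kings: Lions — 1.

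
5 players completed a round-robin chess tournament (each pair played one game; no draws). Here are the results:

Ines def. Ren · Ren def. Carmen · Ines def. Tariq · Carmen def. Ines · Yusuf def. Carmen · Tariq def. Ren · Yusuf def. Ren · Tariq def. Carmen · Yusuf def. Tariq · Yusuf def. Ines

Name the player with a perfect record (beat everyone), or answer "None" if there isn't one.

Yusuf

Yusuf has 4 wins out of 4 opponents — a perfect record.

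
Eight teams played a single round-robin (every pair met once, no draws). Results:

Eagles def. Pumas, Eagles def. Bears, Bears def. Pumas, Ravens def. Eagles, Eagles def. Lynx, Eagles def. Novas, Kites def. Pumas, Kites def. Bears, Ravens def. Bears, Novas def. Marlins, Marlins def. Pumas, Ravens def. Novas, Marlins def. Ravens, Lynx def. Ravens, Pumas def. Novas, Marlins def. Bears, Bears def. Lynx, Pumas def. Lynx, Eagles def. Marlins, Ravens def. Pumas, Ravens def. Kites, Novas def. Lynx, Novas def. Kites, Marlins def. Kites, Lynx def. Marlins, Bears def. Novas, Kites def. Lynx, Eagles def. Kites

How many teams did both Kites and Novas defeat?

1

Kites beat: Pumas, Lynx, Bears.
Novas beat: Marlins, Kites, Lynx.
Both beat: Lynx — 1.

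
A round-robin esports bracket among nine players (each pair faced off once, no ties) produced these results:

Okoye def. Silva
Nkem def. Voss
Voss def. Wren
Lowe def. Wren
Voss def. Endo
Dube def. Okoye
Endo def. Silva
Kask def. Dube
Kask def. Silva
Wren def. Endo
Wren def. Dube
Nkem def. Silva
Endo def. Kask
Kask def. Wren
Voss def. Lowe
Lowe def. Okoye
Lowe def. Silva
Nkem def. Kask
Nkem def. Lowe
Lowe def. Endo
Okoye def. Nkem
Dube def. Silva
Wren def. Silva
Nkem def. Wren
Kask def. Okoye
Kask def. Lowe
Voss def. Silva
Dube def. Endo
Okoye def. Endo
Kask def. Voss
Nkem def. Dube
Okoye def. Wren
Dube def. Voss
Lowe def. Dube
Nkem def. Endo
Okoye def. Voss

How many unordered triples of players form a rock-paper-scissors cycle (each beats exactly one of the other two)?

Win totals: Voss 4, Nkem 7, Endo 2, Dube 4, Kask 6, Okoye 5, Wren 3, Silva 0, Lowe 5.
A player with w wins dominates both others in C(w,2) triples; summing gives 6 + 21 + 1 + 6 + 15 + 10 + 3 + 0 + 10 = 72 transitive triples.
Total triples C(9,3) = 84, so cyclic triples = 84 − 72 = 12.

12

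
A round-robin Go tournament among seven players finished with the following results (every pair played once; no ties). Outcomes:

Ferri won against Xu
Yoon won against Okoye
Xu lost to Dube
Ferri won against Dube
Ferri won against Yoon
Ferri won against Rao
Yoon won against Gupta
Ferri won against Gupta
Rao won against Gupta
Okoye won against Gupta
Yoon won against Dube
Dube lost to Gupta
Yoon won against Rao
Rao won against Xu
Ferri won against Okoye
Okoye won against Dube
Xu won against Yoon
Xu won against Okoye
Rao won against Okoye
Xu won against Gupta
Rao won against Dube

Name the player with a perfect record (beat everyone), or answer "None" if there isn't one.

Ferri has 6 wins out of 6 opponents — a perfect record.

Ferri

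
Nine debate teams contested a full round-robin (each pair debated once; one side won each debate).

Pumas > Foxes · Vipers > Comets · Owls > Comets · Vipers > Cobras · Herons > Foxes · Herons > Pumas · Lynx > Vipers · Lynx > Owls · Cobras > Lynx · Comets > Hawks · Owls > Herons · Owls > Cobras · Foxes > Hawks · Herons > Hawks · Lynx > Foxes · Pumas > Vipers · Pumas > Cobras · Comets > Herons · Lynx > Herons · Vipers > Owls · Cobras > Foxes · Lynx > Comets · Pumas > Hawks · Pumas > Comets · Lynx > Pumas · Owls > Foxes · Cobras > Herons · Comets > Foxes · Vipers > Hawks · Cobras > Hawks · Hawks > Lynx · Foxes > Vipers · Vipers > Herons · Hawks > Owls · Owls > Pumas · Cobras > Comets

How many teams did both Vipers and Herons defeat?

Vipers beat: Owls, Herons, Cobras, Hawks, Comets.
Herons beat: Pumas, Foxes, Hawks.
Both beat: Hawks — 1.

1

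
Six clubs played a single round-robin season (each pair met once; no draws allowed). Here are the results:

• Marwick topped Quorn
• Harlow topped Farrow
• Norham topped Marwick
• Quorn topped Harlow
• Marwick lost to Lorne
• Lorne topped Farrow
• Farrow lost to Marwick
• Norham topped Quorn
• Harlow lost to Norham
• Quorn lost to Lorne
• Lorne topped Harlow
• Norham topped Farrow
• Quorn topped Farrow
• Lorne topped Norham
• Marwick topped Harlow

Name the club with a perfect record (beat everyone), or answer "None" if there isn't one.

Lorne has 5 wins out of 5 opponents — a perfect record.

Lorne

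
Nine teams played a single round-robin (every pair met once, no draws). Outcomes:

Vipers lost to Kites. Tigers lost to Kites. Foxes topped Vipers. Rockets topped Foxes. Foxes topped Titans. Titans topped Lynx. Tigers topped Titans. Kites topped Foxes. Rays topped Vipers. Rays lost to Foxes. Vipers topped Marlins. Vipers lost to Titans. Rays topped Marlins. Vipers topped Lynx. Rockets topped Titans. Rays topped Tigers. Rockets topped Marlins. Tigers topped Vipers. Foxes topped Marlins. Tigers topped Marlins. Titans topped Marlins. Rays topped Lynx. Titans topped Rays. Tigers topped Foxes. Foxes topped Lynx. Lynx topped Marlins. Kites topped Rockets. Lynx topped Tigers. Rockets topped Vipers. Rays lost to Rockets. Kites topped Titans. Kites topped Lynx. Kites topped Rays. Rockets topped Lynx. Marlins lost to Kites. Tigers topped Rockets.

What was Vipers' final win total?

Vipers' results: beat Marlins, Lynx; lost to Rays, Foxes, Titans, Rockets, Tigers, Kites.
That is 2 wins.

2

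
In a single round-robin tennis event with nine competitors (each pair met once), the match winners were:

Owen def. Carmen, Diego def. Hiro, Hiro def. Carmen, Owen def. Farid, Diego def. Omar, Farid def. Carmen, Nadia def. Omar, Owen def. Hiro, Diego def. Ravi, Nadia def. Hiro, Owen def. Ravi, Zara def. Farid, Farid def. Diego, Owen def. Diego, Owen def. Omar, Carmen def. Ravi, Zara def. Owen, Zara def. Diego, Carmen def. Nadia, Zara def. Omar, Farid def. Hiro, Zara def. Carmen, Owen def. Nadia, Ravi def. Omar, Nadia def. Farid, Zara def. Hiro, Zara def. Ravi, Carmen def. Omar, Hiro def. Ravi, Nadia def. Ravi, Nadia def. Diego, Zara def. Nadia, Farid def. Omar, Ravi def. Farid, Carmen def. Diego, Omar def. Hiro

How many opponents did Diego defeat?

3

Diego's results: beat Ravi, Hiro, Omar; lost to Farid, Owen, Nadia, Zara, Carmen.
That is 3 wins.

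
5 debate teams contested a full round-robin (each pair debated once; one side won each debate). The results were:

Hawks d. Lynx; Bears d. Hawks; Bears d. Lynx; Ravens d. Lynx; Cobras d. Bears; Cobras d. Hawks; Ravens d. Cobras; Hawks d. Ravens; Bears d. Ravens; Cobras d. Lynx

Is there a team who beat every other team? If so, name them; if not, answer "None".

Highest win total is Cobras with 3 (out of 4 possible).
Cobras lost to Ravens, so no team went undefeated.

None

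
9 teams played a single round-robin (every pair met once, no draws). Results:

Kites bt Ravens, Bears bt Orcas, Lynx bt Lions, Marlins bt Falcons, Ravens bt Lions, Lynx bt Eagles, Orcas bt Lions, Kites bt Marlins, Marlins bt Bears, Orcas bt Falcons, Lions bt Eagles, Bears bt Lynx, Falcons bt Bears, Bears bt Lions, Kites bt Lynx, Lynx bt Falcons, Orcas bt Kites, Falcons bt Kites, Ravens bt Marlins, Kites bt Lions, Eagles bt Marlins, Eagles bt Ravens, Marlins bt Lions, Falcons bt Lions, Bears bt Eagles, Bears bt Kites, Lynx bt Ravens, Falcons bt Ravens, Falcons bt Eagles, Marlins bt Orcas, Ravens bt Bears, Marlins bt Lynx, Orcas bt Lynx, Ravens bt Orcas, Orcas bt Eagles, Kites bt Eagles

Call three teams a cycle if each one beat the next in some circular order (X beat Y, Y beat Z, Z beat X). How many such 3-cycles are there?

21

Win totals: Lynx 4, Falcons 5, Orcas 5, Bears 5, Lions 1, Marlins 5, Kites 5, Eagles 2, Ravens 4.
A team with w wins dominates both others in C(w,2) triples; summing gives 6 + 10 + 10 + 10 + 0 + 10 + 10 + 1 + 6 = 63 transitive triples.
Total triples C(9,3) = 84, so cyclic triples = 84 − 63 = 21.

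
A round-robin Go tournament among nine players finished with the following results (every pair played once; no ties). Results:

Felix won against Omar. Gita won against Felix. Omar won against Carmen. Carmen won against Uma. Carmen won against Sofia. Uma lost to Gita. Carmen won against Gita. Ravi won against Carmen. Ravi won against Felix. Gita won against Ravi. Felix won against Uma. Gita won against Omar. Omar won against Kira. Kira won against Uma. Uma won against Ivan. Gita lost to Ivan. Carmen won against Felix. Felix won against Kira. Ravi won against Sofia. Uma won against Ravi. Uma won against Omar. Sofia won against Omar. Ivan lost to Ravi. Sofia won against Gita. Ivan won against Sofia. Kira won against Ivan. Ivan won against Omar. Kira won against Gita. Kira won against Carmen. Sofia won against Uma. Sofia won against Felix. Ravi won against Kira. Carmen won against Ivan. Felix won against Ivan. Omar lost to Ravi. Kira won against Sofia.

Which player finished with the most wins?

Ravi

Win totals: Kira 5, Carmen 5, Ravi 6, Sofia 4, Omar 2, Uma 3, Gita 4, Felix 4, Ivan 3.
Ravi leads with 6 wins (next highest: 5).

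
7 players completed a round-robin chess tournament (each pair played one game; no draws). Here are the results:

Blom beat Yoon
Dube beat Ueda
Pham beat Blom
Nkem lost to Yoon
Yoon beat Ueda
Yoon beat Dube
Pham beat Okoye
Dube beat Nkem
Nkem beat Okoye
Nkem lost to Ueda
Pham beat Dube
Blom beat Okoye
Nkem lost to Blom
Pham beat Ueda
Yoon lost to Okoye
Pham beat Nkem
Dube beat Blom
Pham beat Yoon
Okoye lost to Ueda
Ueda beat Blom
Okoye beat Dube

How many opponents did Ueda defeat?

Ueda's results: beat Nkem, Okoye, Blom; lost to Yoon, Pham, Dube.
That is 3 wins.

3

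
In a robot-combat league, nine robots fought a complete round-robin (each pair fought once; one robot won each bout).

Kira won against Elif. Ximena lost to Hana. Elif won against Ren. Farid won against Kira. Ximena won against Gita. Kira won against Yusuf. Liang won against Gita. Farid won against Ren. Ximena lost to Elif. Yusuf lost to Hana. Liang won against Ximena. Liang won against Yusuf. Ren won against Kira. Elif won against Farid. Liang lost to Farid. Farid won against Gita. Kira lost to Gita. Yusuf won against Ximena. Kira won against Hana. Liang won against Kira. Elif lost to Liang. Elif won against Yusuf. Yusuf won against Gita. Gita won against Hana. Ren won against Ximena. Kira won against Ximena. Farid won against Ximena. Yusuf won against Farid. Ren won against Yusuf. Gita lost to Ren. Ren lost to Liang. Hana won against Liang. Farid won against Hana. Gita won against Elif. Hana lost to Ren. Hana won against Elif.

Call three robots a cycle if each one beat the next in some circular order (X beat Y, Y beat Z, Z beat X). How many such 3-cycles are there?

20

Win totals: Farid 6, Ren 5, Kira 4, Hana 4, Ximena 1, Liang 6, Yusuf 3, Elif 4, Gita 3.
A robot with w wins dominates both others in C(w,2) triples; summing gives 15 + 10 + 6 + 6 + 0 + 15 + 3 + 6 + 3 = 64 transitive triples.
Total triples C(9,3) = 84, so cyclic triples = 84 − 64 = 20.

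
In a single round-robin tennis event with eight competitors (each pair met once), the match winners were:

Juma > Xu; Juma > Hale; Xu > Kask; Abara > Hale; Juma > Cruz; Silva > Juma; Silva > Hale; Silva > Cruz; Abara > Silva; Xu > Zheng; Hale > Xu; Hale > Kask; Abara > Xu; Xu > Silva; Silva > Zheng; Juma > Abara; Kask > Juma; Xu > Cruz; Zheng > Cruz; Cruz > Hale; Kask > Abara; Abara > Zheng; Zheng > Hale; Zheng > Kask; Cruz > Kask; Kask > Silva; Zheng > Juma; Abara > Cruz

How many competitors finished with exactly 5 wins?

Win totals: Zheng 4, Juma 4, Hale 2, Kask 3, Silva 4, Xu 4, Cruz 2, Abara 5.
Exactly 5: Abara — 1 competitor.

1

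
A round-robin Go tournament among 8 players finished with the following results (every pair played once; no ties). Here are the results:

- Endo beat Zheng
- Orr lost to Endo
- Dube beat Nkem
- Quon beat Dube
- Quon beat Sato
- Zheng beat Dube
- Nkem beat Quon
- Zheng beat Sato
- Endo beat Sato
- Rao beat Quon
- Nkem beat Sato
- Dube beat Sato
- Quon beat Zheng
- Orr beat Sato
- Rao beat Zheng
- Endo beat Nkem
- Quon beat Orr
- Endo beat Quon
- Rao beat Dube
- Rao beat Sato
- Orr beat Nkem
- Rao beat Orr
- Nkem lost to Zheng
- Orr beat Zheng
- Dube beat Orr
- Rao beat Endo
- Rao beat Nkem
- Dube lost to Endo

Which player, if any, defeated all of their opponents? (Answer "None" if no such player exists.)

Rao has 7 wins out of 7 opponents — a perfect record.

Rao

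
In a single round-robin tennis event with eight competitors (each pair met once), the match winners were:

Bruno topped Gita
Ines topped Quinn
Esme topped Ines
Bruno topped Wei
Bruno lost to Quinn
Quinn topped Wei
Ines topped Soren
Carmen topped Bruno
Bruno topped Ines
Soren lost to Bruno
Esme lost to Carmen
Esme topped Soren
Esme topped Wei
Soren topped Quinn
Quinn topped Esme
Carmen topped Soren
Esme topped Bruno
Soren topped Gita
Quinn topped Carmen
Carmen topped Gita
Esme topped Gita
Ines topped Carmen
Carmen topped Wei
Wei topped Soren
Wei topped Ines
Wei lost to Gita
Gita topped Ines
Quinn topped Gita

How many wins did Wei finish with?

Wei's results: beat Ines, Soren; lost to Esme, Gita, Quinn, Carmen, Bruno.
That is 2 wins.

2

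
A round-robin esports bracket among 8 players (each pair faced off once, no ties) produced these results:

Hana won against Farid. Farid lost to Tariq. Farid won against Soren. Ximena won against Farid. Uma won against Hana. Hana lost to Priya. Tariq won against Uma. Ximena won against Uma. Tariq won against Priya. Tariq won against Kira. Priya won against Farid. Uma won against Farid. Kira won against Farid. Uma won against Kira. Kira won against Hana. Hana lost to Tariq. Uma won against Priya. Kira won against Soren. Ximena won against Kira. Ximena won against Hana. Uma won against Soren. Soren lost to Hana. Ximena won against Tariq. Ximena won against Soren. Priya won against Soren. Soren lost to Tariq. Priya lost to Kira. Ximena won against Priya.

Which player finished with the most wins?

Win totals: Hana 2, Priya 3, Kira 4, Tariq 6, Ximena 7, Soren 0, Farid 1, Uma 5.
Ximena leads with 7 wins (next highest: 6).

Ximena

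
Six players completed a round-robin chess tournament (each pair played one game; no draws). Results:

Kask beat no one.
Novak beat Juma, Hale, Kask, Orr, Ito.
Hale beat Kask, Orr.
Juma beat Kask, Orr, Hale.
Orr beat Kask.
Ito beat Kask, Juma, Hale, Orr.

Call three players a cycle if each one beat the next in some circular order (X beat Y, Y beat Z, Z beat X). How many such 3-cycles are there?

Win totals: Hale 2, Ito 4, Kask 0, Orr 1, Novak 5, Juma 3.
A player with w wins dominates both others in C(w,2) triples; summing gives 1 + 6 + 0 + 0 + 10 + 3 = 20 transitive triples.
Total triples C(6,3) = 20, so cyclic triples = 20 − 20 = 0.

0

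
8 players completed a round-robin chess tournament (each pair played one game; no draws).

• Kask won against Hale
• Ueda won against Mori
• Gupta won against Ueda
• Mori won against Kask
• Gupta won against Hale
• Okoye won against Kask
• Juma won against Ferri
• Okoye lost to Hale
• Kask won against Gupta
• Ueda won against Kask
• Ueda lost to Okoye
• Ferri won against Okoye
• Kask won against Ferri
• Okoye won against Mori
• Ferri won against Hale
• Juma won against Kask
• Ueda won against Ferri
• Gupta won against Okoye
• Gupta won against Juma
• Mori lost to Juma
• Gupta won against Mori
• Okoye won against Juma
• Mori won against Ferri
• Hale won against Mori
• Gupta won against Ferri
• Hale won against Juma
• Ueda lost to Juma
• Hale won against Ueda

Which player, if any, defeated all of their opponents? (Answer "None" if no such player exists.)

Highest win total is Gupta with 6 (out of 7 possible).
Gupta lost to Kask, so no player went undefeated.

None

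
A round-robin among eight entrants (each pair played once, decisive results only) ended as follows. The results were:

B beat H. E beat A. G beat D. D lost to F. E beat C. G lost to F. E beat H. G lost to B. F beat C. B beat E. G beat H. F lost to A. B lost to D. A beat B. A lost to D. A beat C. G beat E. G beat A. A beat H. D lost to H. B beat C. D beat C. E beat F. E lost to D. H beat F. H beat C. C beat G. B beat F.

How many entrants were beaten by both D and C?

D beat: A, B, C, E.
C beat: G.
No one was beaten by both.

0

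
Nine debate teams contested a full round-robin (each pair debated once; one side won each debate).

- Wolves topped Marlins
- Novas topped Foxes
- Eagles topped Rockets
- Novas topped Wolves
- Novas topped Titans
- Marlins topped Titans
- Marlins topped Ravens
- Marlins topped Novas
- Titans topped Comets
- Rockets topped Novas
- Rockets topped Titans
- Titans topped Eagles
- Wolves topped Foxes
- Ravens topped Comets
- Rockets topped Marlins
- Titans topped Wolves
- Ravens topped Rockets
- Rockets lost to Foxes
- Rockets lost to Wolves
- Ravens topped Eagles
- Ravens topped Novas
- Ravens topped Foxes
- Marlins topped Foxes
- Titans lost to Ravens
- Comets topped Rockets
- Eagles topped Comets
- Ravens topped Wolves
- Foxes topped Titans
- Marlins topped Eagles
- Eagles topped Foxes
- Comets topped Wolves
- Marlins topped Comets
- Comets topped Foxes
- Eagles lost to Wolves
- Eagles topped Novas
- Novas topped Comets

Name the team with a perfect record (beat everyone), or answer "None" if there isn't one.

None

Highest win total is Ravens with 7 (out of 8 possible).
Ravens lost to Marlins, so no team went undefeated.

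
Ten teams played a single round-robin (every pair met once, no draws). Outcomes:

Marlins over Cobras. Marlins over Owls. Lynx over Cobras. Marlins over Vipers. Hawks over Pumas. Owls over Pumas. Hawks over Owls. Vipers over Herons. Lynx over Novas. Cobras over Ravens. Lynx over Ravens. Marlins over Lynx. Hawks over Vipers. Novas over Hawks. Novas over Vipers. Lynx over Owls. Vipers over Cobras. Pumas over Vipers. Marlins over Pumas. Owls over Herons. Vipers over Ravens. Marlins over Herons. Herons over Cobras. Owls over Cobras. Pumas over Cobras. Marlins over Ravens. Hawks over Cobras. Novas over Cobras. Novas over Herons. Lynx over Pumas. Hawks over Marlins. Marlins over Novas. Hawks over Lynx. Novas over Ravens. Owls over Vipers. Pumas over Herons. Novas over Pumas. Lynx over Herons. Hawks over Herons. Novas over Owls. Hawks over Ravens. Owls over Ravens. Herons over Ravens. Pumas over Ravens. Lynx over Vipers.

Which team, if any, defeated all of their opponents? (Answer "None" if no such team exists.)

Highest win total is Marlins with 8 (out of 9 possible).
Marlins lost to Hawks, so no team went undefeated.

None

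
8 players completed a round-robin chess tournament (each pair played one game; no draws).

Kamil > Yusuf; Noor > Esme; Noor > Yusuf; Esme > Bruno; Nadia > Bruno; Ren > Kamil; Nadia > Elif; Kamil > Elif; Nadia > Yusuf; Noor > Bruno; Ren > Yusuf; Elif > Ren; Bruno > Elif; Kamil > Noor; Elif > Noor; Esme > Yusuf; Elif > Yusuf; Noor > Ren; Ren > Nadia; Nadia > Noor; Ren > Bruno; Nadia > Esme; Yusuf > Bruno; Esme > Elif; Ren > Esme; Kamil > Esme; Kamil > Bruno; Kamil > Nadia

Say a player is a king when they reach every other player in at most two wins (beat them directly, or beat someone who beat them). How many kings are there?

4

Ren reaches everyone (king).
Kamil reaches everyone (king).
Esme cannot reach Kamil, Nadia in two steps.
Elif reaches everyone (king).
Nadia cannot reach Kamil in two steps.
Yusuf cannot reach Ren, Kamil, Esme, Nadia, Noor in two steps.
Noor reaches everyone (king).
Bruno cannot reach Kamil, Esme, Nadia in two steps.
Kings: Ren, Kamil, Elif, Noor — 4.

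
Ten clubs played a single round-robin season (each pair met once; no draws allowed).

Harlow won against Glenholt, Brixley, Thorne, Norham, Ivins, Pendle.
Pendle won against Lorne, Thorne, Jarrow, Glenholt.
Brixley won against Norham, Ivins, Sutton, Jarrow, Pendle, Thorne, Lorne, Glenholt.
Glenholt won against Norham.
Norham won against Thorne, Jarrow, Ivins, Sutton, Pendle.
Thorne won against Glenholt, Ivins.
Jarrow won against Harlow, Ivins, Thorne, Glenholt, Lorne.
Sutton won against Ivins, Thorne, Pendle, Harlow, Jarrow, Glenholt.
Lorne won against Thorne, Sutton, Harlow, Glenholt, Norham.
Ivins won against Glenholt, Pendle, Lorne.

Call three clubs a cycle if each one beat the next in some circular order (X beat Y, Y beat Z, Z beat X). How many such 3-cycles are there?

Win totals: Jarrow 5, Norham 5, Ivins 3, Harlow 6, Thorne 2, Brixley 8, Lorne 5, Glenholt 1, Pendle 4, Sutton 6.
A club with w wins dominates both others in C(w,2) triples; summing gives 10 + 10 + 3 + 15 + 1 + 28 + 10 + 0 + 6 + 15 = 98 transitive triples.
Total triples C(10,3) = 120, so cyclic triples = 120 − 98 = 22.

22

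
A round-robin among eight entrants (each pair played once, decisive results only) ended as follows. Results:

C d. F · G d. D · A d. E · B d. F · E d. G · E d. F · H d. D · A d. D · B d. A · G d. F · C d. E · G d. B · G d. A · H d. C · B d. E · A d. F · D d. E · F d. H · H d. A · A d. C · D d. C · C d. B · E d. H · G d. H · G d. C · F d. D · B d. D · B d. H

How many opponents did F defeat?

F's results: beat D, H; lost to A, B, C, E, G.
That is 2 wins.

2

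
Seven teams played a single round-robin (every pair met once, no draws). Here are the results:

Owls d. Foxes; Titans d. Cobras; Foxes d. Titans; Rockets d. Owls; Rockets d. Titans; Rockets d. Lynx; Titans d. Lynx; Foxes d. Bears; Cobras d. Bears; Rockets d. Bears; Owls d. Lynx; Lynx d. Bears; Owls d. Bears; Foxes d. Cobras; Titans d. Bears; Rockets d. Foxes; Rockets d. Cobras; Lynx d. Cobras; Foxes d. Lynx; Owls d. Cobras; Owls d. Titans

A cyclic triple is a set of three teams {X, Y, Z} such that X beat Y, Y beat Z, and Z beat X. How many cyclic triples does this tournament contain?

Win totals: Lynx 2, Titans 3, Rockets 6, Owls 5, Cobras 1, Foxes 4, Bears 0.
A team with w wins dominates both others in C(w,2) triples; summing gives 1 + 3 + 15 + 10 + 0 + 6 + 0 = 35 transitive triples.
Total triples C(7,3) = 35, so cyclic triples = 35 − 35 = 0.

0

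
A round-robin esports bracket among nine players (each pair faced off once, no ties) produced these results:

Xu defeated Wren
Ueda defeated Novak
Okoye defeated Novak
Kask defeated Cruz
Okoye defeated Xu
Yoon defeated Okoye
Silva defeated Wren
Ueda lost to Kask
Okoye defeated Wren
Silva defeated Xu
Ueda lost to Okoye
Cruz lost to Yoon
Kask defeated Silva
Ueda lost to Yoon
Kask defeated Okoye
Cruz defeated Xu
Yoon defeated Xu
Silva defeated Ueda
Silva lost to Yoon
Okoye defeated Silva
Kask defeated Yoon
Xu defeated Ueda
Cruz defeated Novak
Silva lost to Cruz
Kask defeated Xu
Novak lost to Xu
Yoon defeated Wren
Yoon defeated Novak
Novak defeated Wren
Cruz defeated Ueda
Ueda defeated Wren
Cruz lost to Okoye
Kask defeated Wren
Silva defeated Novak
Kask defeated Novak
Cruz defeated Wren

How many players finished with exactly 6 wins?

1

Win totals: Ueda 2, Yoon 7, Wren 0, Silva 4, Kask 8, Novak 1, Okoye 6, Xu 3, Cruz 5.
Exactly 6: Okoye — 1 player.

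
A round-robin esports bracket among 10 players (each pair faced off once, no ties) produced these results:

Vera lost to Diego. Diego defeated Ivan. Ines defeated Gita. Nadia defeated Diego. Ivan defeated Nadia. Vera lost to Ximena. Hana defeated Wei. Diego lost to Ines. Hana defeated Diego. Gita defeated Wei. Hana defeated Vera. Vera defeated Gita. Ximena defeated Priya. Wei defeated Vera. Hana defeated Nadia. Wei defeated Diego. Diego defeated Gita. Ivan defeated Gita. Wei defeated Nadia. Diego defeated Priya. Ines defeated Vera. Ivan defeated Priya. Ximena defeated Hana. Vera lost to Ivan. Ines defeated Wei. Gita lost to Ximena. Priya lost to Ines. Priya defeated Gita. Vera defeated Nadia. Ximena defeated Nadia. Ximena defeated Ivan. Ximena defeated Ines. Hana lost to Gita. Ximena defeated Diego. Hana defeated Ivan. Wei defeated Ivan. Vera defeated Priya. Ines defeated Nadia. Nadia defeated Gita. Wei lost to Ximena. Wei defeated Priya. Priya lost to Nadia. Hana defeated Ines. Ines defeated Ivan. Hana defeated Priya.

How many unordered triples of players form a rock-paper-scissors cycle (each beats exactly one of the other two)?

13

Win totals: Ximena 9, Nadia 3, Hana 7, Diego 4, Wei 5, Ines 7, Vera 3, Gita 2, Priya 1, Ivan 4.
A player with w wins dominates both others in C(w,2) triples; summing gives 36 + 3 + 21 + 6 + 10 + 21 + 3 + 1 + 0 + 6 = 107 transitive triples.
Total triples C(10,3) = 120, so cyclic triples = 120 − 107 = 13.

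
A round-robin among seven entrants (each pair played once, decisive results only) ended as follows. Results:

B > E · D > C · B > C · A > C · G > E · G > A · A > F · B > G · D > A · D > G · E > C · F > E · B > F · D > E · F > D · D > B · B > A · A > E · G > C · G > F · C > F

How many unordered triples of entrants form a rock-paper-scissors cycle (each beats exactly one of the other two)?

5

Win totals: A 3, B 5, C 1, D 5, E 1, F 2, G 4.
An entrant with w wins dominates both others in C(w,2) triples; summing gives 3 + 10 + 0 + 10 + 0 + 1 + 6 = 30 transitive triples.
Total triples C(7,3) = 35, so cyclic triples = 35 − 30 = 5.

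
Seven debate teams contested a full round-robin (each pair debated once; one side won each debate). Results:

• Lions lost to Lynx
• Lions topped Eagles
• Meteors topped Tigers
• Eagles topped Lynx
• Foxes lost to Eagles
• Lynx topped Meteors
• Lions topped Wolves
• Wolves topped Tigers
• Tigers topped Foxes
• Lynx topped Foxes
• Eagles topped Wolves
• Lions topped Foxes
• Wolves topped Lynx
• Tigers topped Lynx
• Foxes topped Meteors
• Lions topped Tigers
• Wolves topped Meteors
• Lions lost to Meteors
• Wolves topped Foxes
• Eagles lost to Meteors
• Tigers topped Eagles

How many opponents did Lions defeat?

4

Lions' results: beat Tigers, Foxes, Wolves, Eagles; lost to Lynx, Meteors.
That is 4 wins.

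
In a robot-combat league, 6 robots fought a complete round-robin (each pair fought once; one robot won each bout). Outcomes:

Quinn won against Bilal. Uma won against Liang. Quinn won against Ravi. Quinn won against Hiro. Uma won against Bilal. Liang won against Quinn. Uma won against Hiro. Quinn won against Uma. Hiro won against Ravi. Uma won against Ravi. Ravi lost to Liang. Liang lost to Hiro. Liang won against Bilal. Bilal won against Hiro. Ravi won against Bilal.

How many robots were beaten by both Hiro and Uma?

2

Hiro beat: Liang, Ravi.
Uma beat: Bilal, Hiro, Liang, Ravi.
Both beat: Liang, Ravi — 2.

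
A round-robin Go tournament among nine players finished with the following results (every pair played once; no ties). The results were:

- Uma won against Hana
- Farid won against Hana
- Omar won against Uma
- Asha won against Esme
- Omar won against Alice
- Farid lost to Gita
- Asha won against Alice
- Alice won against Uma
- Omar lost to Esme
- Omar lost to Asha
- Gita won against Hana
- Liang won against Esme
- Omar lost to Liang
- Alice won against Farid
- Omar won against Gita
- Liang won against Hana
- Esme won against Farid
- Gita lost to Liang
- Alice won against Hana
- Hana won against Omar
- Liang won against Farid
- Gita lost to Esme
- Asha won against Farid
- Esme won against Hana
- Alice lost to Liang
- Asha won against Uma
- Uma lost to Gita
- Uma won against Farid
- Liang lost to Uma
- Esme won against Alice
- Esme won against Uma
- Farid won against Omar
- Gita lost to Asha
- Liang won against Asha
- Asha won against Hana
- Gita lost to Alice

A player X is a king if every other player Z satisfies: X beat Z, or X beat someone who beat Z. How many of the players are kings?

3

Gita cannot reach Alice, Asha, Esme in two steps.
Uma reaches everyone (king).
Alice cannot reach Asha, Esme in two steps.
Liang reaches everyone (king).
Hana cannot reach Liang, Asha, Farid, Esme in two steps.
Asha reaches everyone (king).
Omar cannot reach Asha, Esme in two steps.
Farid cannot reach Liang, Asha, Esme in two steps.
Esme cannot reach Asha in two steps.
Kings: Uma, Liang, Asha — 3.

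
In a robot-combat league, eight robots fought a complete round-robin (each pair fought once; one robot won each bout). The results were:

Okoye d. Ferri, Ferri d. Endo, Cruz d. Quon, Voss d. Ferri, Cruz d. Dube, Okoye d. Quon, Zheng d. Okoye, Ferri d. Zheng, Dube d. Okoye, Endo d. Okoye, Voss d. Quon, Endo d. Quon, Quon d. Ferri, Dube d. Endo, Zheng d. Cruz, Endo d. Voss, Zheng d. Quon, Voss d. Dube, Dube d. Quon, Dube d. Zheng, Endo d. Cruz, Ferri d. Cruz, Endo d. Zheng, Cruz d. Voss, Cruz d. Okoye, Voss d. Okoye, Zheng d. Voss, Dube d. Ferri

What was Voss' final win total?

4

Voss' results: beat Ferri, Dube, Okoye, Quon; lost to Cruz, Endo, Zheng.
That is 4 wins.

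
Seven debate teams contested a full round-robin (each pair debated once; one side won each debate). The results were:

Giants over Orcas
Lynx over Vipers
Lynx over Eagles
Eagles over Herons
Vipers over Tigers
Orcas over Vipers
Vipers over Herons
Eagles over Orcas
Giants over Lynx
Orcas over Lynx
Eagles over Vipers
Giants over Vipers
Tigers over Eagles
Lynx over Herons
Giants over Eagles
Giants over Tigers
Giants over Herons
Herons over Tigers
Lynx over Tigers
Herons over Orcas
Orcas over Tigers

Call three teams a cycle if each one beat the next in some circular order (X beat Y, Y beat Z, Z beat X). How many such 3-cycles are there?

6

Win totals: Orcas 3, Lynx 4, Giants 6, Herons 2, Tigers 1, Eagles 3, Vipers 2.
A team with w wins dominates both others in C(w,2) triples; summing gives 3 + 6 + 15 + 1 + 0 + 3 + 1 = 29 transitive triples.
Total triples C(7,3) = 35, so cyclic triples = 35 − 29 = 6.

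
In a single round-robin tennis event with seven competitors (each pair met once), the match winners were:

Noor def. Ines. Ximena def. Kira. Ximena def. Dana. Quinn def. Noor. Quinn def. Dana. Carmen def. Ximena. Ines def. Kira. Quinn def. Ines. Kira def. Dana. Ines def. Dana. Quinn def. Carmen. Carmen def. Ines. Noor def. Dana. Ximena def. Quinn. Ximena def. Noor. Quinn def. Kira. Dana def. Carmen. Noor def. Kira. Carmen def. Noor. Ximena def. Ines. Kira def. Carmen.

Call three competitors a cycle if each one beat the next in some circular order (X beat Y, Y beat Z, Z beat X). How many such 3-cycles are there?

Win totals: Carmen 3, Kira 2, Dana 1, Ximena 5, Quinn 5, Ines 2, Noor 3.
A competitor with w wins dominates both others in C(w,2) triples; summing gives 3 + 1 + 0 + 10 + 10 + 1 + 3 = 28 transitive triples.
Total triples C(7,3) = 35, so cyclic triples = 35 − 28 = 7.

7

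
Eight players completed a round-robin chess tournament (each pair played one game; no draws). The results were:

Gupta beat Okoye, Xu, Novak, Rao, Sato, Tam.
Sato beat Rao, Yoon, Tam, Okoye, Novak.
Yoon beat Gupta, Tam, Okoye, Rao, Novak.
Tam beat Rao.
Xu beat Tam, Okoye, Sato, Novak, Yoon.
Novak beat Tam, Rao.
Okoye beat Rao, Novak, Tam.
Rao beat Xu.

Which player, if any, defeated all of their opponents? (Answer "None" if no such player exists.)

None

Highest win total is Gupta with 6 (out of 7 possible).
Gupta lost to Yoon, so no player went undefeated.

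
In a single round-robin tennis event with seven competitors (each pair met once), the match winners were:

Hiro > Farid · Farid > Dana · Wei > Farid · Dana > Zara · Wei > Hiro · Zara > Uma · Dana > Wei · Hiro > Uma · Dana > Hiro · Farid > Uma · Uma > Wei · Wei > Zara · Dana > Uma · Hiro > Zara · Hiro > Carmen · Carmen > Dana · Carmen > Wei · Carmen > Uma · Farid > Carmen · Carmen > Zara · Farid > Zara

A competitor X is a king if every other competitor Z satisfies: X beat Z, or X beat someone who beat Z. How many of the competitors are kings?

5

Carmen reaches everyone (king).
Farid reaches everyone (king).
Dana reaches everyone (king).
Wei reaches everyone (king).
Uma cannot reach Carmen, Dana in two steps.
Hiro reaches everyone (king).
Zara cannot reach Carmen, Farid, Dana, Hiro in two steps.
Kings: Carmen, Farid, Dana, Wei, Hiro — 5.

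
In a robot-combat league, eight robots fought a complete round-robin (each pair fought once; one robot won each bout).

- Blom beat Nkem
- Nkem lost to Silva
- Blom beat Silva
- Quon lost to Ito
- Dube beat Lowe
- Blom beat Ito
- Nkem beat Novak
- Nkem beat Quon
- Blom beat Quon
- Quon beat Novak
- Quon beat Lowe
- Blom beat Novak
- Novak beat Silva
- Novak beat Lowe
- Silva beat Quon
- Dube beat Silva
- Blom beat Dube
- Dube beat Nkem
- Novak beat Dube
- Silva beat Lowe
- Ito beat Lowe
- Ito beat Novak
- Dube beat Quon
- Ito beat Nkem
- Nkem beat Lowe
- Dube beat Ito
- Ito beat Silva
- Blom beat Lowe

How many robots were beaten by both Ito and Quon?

Ito beat: Quon, Nkem, Novak, Silva, Lowe.
Quon beat: Novak, Lowe.
Both beat: Novak, Lowe — 2.

2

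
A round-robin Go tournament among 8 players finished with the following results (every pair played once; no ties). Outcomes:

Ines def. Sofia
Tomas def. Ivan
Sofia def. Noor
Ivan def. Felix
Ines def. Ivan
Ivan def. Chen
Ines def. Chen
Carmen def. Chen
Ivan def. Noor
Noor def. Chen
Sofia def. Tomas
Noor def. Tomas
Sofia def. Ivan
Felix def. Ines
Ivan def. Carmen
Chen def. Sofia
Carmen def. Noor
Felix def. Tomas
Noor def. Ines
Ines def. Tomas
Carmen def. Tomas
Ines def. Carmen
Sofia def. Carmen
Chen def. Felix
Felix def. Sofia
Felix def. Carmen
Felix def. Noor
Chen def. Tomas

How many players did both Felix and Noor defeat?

Felix beat: Carmen, Ines, Tomas, Noor, Sofia.
Noor beat: Ines, Tomas, Chen.
Both beat: Ines, Tomas — 2.

2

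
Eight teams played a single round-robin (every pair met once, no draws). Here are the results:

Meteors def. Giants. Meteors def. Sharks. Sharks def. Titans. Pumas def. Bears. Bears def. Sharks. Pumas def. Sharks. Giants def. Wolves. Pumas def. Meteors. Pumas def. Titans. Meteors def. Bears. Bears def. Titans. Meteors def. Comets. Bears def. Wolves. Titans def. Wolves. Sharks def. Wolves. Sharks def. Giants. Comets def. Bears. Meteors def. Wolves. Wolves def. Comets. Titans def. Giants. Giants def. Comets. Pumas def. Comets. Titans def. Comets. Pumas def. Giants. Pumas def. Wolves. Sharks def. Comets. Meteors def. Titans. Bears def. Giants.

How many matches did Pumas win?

Pumas' results: beat Giants, Sharks, Comets, Wolves, Bears, Titans, Meteors; lost to no one.
That is 7 wins.

7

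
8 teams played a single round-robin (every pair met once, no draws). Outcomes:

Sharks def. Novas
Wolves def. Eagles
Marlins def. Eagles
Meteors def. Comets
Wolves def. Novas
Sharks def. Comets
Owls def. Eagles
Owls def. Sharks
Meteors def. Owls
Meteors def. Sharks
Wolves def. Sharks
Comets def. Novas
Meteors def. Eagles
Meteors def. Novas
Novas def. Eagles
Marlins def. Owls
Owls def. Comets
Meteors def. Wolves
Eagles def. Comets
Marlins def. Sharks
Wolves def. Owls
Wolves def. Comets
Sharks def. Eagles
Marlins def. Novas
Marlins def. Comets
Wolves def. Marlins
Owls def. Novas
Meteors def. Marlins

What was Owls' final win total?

Owls' results: beat Sharks, Comets, Eagles, Novas; lost to Marlins, Meteors, Wolves.
That is 4 wins.

4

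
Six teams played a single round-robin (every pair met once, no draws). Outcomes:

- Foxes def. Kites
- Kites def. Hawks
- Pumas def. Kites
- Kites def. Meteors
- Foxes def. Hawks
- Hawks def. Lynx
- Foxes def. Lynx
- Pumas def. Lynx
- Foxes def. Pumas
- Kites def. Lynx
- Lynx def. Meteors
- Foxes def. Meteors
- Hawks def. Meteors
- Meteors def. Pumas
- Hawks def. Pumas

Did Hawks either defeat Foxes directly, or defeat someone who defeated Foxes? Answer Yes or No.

Hawks did not beat Foxes directly.
Hawks beat Meteors, Lynx, Pumas, but each of them lost to Foxes. No two-step path.

No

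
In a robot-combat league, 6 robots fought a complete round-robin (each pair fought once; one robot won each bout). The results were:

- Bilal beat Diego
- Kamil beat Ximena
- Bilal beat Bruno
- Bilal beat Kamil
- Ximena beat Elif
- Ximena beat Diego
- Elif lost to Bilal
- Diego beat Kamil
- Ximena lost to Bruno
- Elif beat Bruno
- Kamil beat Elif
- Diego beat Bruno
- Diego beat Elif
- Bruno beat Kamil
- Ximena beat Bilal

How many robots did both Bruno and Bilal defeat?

1

Bruno beat: Kamil, Ximena.
Bilal beat: Bruno, Elif, Kamil, Diego.
Both beat: Kamil — 1.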